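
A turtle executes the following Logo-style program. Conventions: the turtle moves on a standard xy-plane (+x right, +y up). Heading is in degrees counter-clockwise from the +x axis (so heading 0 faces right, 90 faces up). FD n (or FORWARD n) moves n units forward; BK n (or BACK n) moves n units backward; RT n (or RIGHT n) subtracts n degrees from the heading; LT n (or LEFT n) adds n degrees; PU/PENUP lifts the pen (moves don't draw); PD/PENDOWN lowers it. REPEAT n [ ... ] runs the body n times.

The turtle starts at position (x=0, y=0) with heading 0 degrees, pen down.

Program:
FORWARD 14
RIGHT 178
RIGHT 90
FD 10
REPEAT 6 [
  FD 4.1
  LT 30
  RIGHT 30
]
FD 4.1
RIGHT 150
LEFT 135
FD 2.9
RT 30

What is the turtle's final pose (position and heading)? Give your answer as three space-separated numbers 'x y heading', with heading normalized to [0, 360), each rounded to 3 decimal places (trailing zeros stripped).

Answer: 13.302 41.502 47

Derivation:
Executing turtle program step by step:
Start: pos=(0,0), heading=0, pen down
FD 14: (0,0) -> (14,0) [heading=0, draw]
RT 178: heading 0 -> 182
RT 90: heading 182 -> 92
FD 10: (14,0) -> (13.651,9.994) [heading=92, draw]
REPEAT 6 [
  -- iteration 1/6 --
  FD 4.1: (13.651,9.994) -> (13.508,14.091) [heading=92, draw]
  LT 30: heading 92 -> 122
  RT 30: heading 122 -> 92
  -- iteration 2/6 --
  FD 4.1: (13.508,14.091) -> (13.365,18.189) [heading=92, draw]
  LT 30: heading 92 -> 122
  RT 30: heading 122 -> 92
  -- iteration 3/6 --
  FD 4.1: (13.365,18.189) -> (13.222,22.286) [heading=92, draw]
  LT 30: heading 92 -> 122
  RT 30: heading 122 -> 92
  -- iteration 4/6 --
  FD 4.1: (13.222,22.286) -> (13.079,26.384) [heading=92, draw]
  LT 30: heading 92 -> 122
  RT 30: heading 122 -> 92
  -- iteration 5/6 --
  FD 4.1: (13.079,26.384) -> (12.936,30.481) [heading=92, draw]
  LT 30: heading 92 -> 122
  RT 30: heading 122 -> 92
  -- iteration 6/6 --
  FD 4.1: (12.936,30.481) -> (12.792,34.579) [heading=92, draw]
  LT 30: heading 92 -> 122
  RT 30: heading 122 -> 92
]
FD 4.1: (12.792,34.579) -> (12.649,38.676) [heading=92, draw]
RT 150: heading 92 -> 302
LT 135: heading 302 -> 77
FD 2.9: (12.649,38.676) -> (13.302,41.502) [heading=77, draw]
RT 30: heading 77 -> 47
Final: pos=(13.302,41.502), heading=47, 10 segment(s) drawn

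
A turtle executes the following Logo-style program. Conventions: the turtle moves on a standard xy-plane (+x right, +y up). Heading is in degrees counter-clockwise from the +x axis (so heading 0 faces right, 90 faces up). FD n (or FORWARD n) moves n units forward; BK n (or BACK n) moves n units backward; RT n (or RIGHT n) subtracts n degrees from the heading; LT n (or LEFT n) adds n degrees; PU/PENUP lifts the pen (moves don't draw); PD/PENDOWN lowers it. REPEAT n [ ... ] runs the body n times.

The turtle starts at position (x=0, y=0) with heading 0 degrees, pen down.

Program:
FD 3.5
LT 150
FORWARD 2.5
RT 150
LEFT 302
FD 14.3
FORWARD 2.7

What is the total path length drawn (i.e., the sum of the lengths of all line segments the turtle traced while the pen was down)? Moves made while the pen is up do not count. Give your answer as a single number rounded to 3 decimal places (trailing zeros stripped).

Answer: 23

Derivation:
Executing turtle program step by step:
Start: pos=(0,0), heading=0, pen down
FD 3.5: (0,0) -> (3.5,0) [heading=0, draw]
LT 150: heading 0 -> 150
FD 2.5: (3.5,0) -> (1.335,1.25) [heading=150, draw]
RT 150: heading 150 -> 0
LT 302: heading 0 -> 302
FD 14.3: (1.335,1.25) -> (8.913,-10.877) [heading=302, draw]
FD 2.7: (8.913,-10.877) -> (10.344,-13.167) [heading=302, draw]
Final: pos=(10.344,-13.167), heading=302, 4 segment(s) drawn

Segment lengths:
  seg 1: (0,0) -> (3.5,0), length = 3.5
  seg 2: (3.5,0) -> (1.335,1.25), length = 2.5
  seg 3: (1.335,1.25) -> (8.913,-10.877), length = 14.3
  seg 4: (8.913,-10.877) -> (10.344,-13.167), length = 2.7
Total = 23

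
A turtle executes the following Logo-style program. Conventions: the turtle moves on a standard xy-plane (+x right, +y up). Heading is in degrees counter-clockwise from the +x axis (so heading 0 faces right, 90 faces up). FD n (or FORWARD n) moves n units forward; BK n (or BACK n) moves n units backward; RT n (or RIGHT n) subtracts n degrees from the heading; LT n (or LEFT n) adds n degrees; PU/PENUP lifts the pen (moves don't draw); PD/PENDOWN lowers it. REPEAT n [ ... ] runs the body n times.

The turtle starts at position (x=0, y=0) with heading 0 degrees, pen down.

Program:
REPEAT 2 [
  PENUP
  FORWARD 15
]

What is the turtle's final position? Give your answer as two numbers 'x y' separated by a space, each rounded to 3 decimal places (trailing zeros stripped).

Answer: 30 0

Derivation:
Executing turtle program step by step:
Start: pos=(0,0), heading=0, pen down
REPEAT 2 [
  -- iteration 1/2 --
  PU: pen up
  FD 15: (0,0) -> (15,0) [heading=0, move]
  -- iteration 2/2 --
  PU: pen up
  FD 15: (15,0) -> (30,0) [heading=0, move]
]
Final: pos=(30,0), heading=0, 0 segment(s) drawn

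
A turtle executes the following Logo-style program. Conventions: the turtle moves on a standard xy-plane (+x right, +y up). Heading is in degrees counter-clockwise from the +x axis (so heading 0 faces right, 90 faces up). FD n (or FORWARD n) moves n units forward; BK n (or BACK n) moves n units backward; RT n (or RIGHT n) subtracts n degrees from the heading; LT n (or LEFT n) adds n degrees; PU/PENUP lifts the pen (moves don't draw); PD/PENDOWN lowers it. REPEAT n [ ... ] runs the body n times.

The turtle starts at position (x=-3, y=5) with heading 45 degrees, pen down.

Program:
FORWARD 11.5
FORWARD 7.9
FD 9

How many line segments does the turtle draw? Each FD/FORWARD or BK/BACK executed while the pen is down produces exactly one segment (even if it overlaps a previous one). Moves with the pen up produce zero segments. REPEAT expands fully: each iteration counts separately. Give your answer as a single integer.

Answer: 3

Derivation:
Executing turtle program step by step:
Start: pos=(-3,5), heading=45, pen down
FD 11.5: (-3,5) -> (5.132,13.132) [heading=45, draw]
FD 7.9: (5.132,13.132) -> (10.718,18.718) [heading=45, draw]
FD 9: (10.718,18.718) -> (17.082,25.082) [heading=45, draw]
Final: pos=(17.082,25.082), heading=45, 3 segment(s) drawn
Segments drawn: 3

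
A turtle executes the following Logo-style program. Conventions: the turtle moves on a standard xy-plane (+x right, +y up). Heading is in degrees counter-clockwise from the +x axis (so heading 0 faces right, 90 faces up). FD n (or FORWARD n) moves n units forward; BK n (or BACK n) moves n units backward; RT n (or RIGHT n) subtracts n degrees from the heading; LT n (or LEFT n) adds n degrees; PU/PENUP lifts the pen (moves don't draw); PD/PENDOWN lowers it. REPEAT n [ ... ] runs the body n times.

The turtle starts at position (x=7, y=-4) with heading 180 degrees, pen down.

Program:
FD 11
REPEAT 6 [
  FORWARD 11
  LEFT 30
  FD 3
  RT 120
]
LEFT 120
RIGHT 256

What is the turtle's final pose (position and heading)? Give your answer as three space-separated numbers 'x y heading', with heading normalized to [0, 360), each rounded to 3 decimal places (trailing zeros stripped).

Answer: -19.098 8.098 224

Derivation:
Executing turtle program step by step:
Start: pos=(7,-4), heading=180, pen down
FD 11: (7,-4) -> (-4,-4) [heading=180, draw]
REPEAT 6 [
  -- iteration 1/6 --
  FD 11: (-4,-4) -> (-15,-4) [heading=180, draw]
  LT 30: heading 180 -> 210
  FD 3: (-15,-4) -> (-17.598,-5.5) [heading=210, draw]
  RT 120: heading 210 -> 90
  -- iteration 2/6 --
  FD 11: (-17.598,-5.5) -> (-17.598,5.5) [heading=90, draw]
  LT 30: heading 90 -> 120
  FD 3: (-17.598,5.5) -> (-19.098,8.098) [heading=120, draw]
  RT 120: heading 120 -> 0
  -- iteration 3/6 --
  FD 11: (-19.098,8.098) -> (-8.098,8.098) [heading=0, draw]
  LT 30: heading 0 -> 30
  FD 3: (-8.098,8.098) -> (-5.5,9.598) [heading=30, draw]
  RT 120: heading 30 -> 270
  -- iteration 4/6 --
  FD 11: (-5.5,9.598) -> (-5.5,-1.402) [heading=270, draw]
  LT 30: heading 270 -> 300
  FD 3: (-5.5,-1.402) -> (-4,-4) [heading=300, draw]
  RT 120: heading 300 -> 180
  -- iteration 5/6 --
  FD 11: (-4,-4) -> (-15,-4) [heading=180, draw]
  LT 30: heading 180 -> 210
  FD 3: (-15,-4) -> (-17.598,-5.5) [heading=210, draw]
  RT 120: heading 210 -> 90
  -- iteration 6/6 --
  FD 11: (-17.598,-5.5) -> (-17.598,5.5) [heading=90, draw]
  LT 30: heading 90 -> 120
  FD 3: (-17.598,5.5) -> (-19.098,8.098) [heading=120, draw]
  RT 120: heading 120 -> 0
]
LT 120: heading 0 -> 120
RT 256: heading 120 -> 224
Final: pos=(-19.098,8.098), heading=224, 13 segment(s) drawn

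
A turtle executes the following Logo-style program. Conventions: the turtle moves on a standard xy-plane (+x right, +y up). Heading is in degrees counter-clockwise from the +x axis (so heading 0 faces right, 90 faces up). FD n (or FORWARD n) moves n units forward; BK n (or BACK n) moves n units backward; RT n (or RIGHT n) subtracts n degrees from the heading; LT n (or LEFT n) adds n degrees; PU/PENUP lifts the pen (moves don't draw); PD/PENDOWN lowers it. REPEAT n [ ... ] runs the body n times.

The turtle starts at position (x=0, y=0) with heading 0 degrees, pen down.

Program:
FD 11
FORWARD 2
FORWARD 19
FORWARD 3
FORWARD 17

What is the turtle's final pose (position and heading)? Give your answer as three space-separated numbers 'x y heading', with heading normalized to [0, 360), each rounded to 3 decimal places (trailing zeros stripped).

Answer: 52 0 0

Derivation:
Executing turtle program step by step:
Start: pos=(0,0), heading=0, pen down
FD 11: (0,0) -> (11,0) [heading=0, draw]
FD 2: (11,0) -> (13,0) [heading=0, draw]
FD 19: (13,0) -> (32,0) [heading=0, draw]
FD 3: (32,0) -> (35,0) [heading=0, draw]
FD 17: (35,0) -> (52,0) [heading=0, draw]
Final: pos=(52,0), heading=0, 5 segment(s) drawn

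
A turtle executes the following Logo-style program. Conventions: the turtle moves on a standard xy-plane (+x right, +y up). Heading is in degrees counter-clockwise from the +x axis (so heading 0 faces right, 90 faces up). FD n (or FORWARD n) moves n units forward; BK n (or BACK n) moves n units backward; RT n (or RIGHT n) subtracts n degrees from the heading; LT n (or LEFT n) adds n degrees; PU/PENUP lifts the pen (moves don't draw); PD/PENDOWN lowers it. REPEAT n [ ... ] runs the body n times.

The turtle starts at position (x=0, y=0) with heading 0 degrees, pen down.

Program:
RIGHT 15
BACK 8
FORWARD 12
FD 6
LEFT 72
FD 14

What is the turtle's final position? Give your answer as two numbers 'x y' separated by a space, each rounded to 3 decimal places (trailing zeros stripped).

Executing turtle program step by step:
Start: pos=(0,0), heading=0, pen down
RT 15: heading 0 -> 345
BK 8: (0,0) -> (-7.727,2.071) [heading=345, draw]
FD 12: (-7.727,2.071) -> (3.864,-1.035) [heading=345, draw]
FD 6: (3.864,-1.035) -> (9.659,-2.588) [heading=345, draw]
LT 72: heading 345 -> 57
FD 14: (9.659,-2.588) -> (17.284,9.153) [heading=57, draw]
Final: pos=(17.284,9.153), heading=57, 4 segment(s) drawn

Answer: 17.284 9.153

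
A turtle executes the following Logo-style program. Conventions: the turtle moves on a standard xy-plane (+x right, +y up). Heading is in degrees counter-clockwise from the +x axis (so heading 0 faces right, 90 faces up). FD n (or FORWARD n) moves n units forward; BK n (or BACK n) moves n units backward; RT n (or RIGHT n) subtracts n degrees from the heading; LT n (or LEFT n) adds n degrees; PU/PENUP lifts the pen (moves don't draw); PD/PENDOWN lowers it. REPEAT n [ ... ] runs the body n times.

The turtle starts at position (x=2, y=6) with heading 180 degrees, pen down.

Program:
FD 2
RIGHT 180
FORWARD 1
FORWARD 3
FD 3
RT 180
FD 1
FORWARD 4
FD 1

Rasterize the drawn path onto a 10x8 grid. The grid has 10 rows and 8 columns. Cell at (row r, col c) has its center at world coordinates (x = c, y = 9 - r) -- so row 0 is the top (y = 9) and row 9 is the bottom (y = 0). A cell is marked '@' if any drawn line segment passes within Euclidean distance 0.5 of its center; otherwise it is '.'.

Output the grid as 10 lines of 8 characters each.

Segment 0: (2,6) -> (0,6)
Segment 1: (0,6) -> (1,6)
Segment 2: (1,6) -> (4,6)
Segment 3: (4,6) -> (7,6)
Segment 4: (7,6) -> (6,6)
Segment 5: (6,6) -> (2,6)
Segment 6: (2,6) -> (1,6)

Answer: ........
........
........
@@@@@@@@
........
........
........
........
........
........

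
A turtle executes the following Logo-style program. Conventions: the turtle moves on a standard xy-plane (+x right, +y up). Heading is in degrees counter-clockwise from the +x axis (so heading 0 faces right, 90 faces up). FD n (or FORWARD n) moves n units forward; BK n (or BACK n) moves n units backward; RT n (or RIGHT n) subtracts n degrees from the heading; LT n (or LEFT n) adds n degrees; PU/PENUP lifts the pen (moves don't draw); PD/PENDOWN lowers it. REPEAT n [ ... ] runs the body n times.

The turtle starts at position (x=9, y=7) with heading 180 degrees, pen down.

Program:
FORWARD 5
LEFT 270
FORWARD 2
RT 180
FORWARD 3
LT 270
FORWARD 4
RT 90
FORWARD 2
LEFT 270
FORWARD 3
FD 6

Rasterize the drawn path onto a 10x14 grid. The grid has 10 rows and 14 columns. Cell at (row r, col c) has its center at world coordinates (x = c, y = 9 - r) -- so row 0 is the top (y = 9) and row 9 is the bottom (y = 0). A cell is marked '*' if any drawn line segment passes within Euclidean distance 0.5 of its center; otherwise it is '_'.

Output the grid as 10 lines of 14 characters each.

Segment 0: (9,7) -> (4,7)
Segment 1: (4,7) -> (4,9)
Segment 2: (4,9) -> (4,6)
Segment 3: (4,6) -> (0,6)
Segment 4: (0,6) -> (0,8)
Segment 5: (0,8) -> (3,8)
Segment 6: (3,8) -> (9,8)

Answer: ____*_________
**********____
*___******____
*****_________
______________
______________
______________
______________
______________
______________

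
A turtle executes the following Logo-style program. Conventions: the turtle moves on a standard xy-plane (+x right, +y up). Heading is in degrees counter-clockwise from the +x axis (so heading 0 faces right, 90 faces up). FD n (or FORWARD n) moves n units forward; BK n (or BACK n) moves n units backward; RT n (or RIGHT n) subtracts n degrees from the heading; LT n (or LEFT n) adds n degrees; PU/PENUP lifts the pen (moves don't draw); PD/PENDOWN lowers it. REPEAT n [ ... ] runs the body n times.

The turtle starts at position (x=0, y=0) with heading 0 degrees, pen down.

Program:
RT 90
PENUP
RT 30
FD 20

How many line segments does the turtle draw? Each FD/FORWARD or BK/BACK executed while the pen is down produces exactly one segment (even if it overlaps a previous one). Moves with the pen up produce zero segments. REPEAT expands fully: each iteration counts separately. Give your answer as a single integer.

Answer: 0

Derivation:
Executing turtle program step by step:
Start: pos=(0,0), heading=0, pen down
RT 90: heading 0 -> 270
PU: pen up
RT 30: heading 270 -> 240
FD 20: (0,0) -> (-10,-17.321) [heading=240, move]
Final: pos=(-10,-17.321), heading=240, 0 segment(s) drawn
Segments drawn: 0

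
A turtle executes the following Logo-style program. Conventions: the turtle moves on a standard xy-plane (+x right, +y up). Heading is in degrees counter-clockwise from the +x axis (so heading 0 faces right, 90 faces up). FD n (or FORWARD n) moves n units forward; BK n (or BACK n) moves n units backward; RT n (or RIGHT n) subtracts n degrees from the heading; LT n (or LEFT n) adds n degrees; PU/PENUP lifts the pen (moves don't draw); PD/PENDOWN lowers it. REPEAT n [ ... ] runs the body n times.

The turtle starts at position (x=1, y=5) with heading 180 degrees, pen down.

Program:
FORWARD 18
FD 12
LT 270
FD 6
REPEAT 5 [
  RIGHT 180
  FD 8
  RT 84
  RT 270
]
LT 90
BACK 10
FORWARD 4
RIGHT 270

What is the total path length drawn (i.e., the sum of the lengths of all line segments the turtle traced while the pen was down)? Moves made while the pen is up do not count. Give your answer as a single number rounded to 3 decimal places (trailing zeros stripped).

Answer: 90

Derivation:
Executing turtle program step by step:
Start: pos=(1,5), heading=180, pen down
FD 18: (1,5) -> (-17,5) [heading=180, draw]
FD 12: (-17,5) -> (-29,5) [heading=180, draw]
LT 270: heading 180 -> 90
FD 6: (-29,5) -> (-29,11) [heading=90, draw]
REPEAT 5 [
  -- iteration 1/5 --
  RT 180: heading 90 -> 270
  FD 8: (-29,11) -> (-29,3) [heading=270, draw]
  RT 84: heading 270 -> 186
  RT 270: heading 186 -> 276
  -- iteration 2/5 --
  RT 180: heading 276 -> 96
  FD 8: (-29,3) -> (-29.836,10.956) [heading=96, draw]
  RT 84: heading 96 -> 12
  RT 270: heading 12 -> 102
  -- iteration 3/5 --
  RT 180: heading 102 -> 282
  FD 8: (-29.836,10.956) -> (-28.173,3.131) [heading=282, draw]
  RT 84: heading 282 -> 198
  RT 270: heading 198 -> 288
  -- iteration 4/5 --
  RT 180: heading 288 -> 108
  FD 8: (-28.173,3.131) -> (-30.645,10.739) [heading=108, draw]
  RT 84: heading 108 -> 24
  RT 270: heading 24 -> 114
  -- iteration 5/5 --
  RT 180: heading 114 -> 294
  FD 8: (-30.645,10.739) -> (-27.391,3.431) [heading=294, draw]
  RT 84: heading 294 -> 210
  RT 270: heading 210 -> 300
]
LT 90: heading 300 -> 30
BK 10: (-27.391,3.431) -> (-36.051,-1.569) [heading=30, draw]
FD 4: (-36.051,-1.569) -> (-32.587,0.431) [heading=30, draw]
RT 270: heading 30 -> 120
Final: pos=(-32.587,0.431), heading=120, 10 segment(s) drawn

Segment lengths:
  seg 1: (1,5) -> (-17,5), length = 18
  seg 2: (-17,5) -> (-29,5), length = 12
  seg 3: (-29,5) -> (-29,11), length = 6
  seg 4: (-29,11) -> (-29,3), length = 8
  seg 5: (-29,3) -> (-29.836,10.956), length = 8
  seg 6: (-29.836,10.956) -> (-28.173,3.131), length = 8
  seg 7: (-28.173,3.131) -> (-30.645,10.739), length = 8
  seg 8: (-30.645,10.739) -> (-27.391,3.431), length = 8
  seg 9: (-27.391,3.431) -> (-36.051,-1.569), length = 10
  seg 10: (-36.051,-1.569) -> (-32.587,0.431), length = 4
Total = 90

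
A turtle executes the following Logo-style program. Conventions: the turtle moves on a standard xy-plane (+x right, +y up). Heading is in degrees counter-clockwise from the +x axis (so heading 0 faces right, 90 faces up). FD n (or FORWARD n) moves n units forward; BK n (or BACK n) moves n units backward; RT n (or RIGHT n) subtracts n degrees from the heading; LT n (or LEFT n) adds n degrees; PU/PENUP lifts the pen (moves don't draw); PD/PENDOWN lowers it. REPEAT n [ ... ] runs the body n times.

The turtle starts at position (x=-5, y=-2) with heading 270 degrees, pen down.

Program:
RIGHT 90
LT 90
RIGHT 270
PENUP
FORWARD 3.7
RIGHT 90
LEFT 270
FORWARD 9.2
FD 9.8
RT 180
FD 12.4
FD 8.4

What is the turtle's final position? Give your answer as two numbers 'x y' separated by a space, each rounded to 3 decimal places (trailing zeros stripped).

Executing turtle program step by step:
Start: pos=(-5,-2), heading=270, pen down
RT 90: heading 270 -> 180
LT 90: heading 180 -> 270
RT 270: heading 270 -> 0
PU: pen up
FD 3.7: (-5,-2) -> (-1.3,-2) [heading=0, move]
RT 90: heading 0 -> 270
LT 270: heading 270 -> 180
FD 9.2: (-1.3,-2) -> (-10.5,-2) [heading=180, move]
FD 9.8: (-10.5,-2) -> (-20.3,-2) [heading=180, move]
RT 180: heading 180 -> 0
FD 12.4: (-20.3,-2) -> (-7.9,-2) [heading=0, move]
FD 8.4: (-7.9,-2) -> (0.5,-2) [heading=0, move]
Final: pos=(0.5,-2), heading=0, 0 segment(s) drawn

Answer: 0.5 -2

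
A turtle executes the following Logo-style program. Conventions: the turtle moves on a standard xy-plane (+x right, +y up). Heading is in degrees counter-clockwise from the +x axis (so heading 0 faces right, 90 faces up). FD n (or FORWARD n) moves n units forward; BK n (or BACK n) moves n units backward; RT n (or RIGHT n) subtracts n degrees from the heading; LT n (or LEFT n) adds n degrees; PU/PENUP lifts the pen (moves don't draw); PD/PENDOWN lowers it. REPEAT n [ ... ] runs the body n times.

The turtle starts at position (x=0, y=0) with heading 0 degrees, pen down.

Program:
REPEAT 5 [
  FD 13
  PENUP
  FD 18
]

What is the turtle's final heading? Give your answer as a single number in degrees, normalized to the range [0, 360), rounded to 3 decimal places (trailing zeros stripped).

Answer: 0

Derivation:
Executing turtle program step by step:
Start: pos=(0,0), heading=0, pen down
REPEAT 5 [
  -- iteration 1/5 --
  FD 13: (0,0) -> (13,0) [heading=0, draw]
  PU: pen up
  FD 18: (13,0) -> (31,0) [heading=0, move]
  -- iteration 2/5 --
  FD 13: (31,0) -> (44,0) [heading=0, move]
  PU: pen up
  FD 18: (44,0) -> (62,0) [heading=0, move]
  -- iteration 3/5 --
  FD 13: (62,0) -> (75,0) [heading=0, move]
  PU: pen up
  FD 18: (75,0) -> (93,0) [heading=0, move]
  -- iteration 4/5 --
  FD 13: (93,0) -> (106,0) [heading=0, move]
  PU: pen up
  FD 18: (106,0) -> (124,0) [heading=0, move]
  -- iteration 5/5 --
  FD 13: (124,0) -> (137,0) [heading=0, move]
  PU: pen up
  FD 18: (137,0) -> (155,0) [heading=0, move]
]
Final: pos=(155,0), heading=0, 1 segment(s) drawn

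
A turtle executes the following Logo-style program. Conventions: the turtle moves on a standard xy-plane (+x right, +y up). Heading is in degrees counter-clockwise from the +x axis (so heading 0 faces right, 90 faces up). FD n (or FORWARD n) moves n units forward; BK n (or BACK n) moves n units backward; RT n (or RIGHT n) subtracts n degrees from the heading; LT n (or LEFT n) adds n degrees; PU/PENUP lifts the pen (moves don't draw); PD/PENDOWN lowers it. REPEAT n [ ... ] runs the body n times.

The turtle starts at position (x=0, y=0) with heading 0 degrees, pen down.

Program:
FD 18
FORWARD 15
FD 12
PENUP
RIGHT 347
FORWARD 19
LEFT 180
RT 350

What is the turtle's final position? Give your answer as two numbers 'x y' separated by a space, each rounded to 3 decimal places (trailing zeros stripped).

Executing turtle program step by step:
Start: pos=(0,0), heading=0, pen down
FD 18: (0,0) -> (18,0) [heading=0, draw]
FD 15: (18,0) -> (33,0) [heading=0, draw]
FD 12: (33,0) -> (45,0) [heading=0, draw]
PU: pen up
RT 347: heading 0 -> 13
FD 19: (45,0) -> (63.513,4.274) [heading=13, move]
LT 180: heading 13 -> 193
RT 350: heading 193 -> 203
Final: pos=(63.513,4.274), heading=203, 3 segment(s) drawn

Answer: 63.513 4.274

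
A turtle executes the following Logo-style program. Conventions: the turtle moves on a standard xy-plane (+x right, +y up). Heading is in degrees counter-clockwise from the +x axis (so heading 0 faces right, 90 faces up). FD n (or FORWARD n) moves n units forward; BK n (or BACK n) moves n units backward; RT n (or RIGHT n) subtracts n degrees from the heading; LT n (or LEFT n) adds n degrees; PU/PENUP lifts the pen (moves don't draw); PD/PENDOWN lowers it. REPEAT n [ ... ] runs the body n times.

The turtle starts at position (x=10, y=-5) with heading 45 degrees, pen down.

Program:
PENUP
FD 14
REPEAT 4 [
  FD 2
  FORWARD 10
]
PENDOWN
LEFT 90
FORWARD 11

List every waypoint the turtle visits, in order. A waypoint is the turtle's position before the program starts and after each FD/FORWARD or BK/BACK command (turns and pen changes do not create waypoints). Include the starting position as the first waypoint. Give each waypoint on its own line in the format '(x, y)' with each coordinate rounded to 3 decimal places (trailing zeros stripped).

Answer: (10, -5)
(19.899, 4.899)
(21.314, 6.314)
(28.385, 13.385)
(29.799, 14.799)
(36.87, 21.87)
(38.284, 23.284)
(45.355, 30.355)
(46.77, 31.77)
(53.841, 38.841)
(46.062, 46.619)

Derivation:
Executing turtle program step by step:
Start: pos=(10,-5), heading=45, pen down
PU: pen up
FD 14: (10,-5) -> (19.899,4.899) [heading=45, move]
REPEAT 4 [
  -- iteration 1/4 --
  FD 2: (19.899,4.899) -> (21.314,6.314) [heading=45, move]
  FD 10: (21.314,6.314) -> (28.385,13.385) [heading=45, move]
  -- iteration 2/4 --
  FD 2: (28.385,13.385) -> (29.799,14.799) [heading=45, move]
  FD 10: (29.799,14.799) -> (36.87,21.87) [heading=45, move]
  -- iteration 3/4 --
  FD 2: (36.87,21.87) -> (38.284,23.284) [heading=45, move]
  FD 10: (38.284,23.284) -> (45.355,30.355) [heading=45, move]
  -- iteration 4/4 --
  FD 2: (45.355,30.355) -> (46.77,31.77) [heading=45, move]
  FD 10: (46.77,31.77) -> (53.841,38.841) [heading=45, move]
]
PD: pen down
LT 90: heading 45 -> 135
FD 11: (53.841,38.841) -> (46.062,46.619) [heading=135, draw]
Final: pos=(46.062,46.619), heading=135, 1 segment(s) drawn
Waypoints (11 total):
(10, -5)
(19.899, 4.899)
(21.314, 6.314)
(28.385, 13.385)
(29.799, 14.799)
(36.87, 21.87)
(38.284, 23.284)
(45.355, 30.355)
(46.77, 31.77)
(53.841, 38.841)
(46.062, 46.619)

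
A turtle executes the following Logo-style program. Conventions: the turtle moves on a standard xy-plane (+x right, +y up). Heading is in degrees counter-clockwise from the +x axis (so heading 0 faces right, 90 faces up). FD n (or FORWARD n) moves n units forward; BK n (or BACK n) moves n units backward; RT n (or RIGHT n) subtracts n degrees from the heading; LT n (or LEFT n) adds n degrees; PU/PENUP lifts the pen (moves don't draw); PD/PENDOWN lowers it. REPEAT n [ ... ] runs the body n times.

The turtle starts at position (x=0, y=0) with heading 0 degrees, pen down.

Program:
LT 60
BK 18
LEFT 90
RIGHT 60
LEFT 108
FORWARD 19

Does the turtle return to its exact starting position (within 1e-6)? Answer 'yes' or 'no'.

Executing turtle program step by step:
Start: pos=(0,0), heading=0, pen down
LT 60: heading 0 -> 60
BK 18: (0,0) -> (-9,-15.588) [heading=60, draw]
LT 90: heading 60 -> 150
RT 60: heading 150 -> 90
LT 108: heading 90 -> 198
FD 19: (-9,-15.588) -> (-27.07,-21.46) [heading=198, draw]
Final: pos=(-27.07,-21.46), heading=198, 2 segment(s) drawn

Start position: (0, 0)
Final position: (-27.07, -21.46)
Distance = 34.544; >= 1e-6 -> NOT closed

Answer: no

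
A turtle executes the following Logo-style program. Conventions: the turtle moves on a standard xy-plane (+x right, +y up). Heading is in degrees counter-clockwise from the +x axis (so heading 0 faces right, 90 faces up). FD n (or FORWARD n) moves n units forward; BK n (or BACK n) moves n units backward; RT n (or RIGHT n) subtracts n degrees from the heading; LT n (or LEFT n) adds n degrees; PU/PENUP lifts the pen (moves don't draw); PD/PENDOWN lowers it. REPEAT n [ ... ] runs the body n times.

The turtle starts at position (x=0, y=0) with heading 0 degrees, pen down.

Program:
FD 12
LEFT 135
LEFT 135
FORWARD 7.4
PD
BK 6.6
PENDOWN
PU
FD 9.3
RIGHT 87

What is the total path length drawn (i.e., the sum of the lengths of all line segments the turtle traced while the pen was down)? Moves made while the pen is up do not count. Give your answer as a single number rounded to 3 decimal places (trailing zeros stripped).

Answer: 26

Derivation:
Executing turtle program step by step:
Start: pos=(0,0), heading=0, pen down
FD 12: (0,0) -> (12,0) [heading=0, draw]
LT 135: heading 0 -> 135
LT 135: heading 135 -> 270
FD 7.4: (12,0) -> (12,-7.4) [heading=270, draw]
PD: pen down
BK 6.6: (12,-7.4) -> (12,-0.8) [heading=270, draw]
PD: pen down
PU: pen up
FD 9.3: (12,-0.8) -> (12,-10.1) [heading=270, move]
RT 87: heading 270 -> 183
Final: pos=(12,-10.1), heading=183, 3 segment(s) drawn

Segment lengths:
  seg 1: (0,0) -> (12,0), length = 12
  seg 2: (12,0) -> (12,-7.4), length = 7.4
  seg 3: (12,-7.4) -> (12,-0.8), length = 6.6
Total = 26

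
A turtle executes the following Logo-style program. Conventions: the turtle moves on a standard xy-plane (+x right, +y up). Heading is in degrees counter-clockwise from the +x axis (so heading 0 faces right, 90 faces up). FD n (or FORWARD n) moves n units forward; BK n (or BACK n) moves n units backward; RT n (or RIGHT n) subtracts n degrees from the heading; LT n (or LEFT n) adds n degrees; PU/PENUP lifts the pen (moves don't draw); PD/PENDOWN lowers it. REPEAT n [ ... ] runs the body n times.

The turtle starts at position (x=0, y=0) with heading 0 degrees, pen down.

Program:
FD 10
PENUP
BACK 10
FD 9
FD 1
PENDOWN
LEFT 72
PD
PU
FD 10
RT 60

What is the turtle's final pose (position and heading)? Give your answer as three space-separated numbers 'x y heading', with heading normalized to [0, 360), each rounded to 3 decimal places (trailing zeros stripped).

Answer: 13.09 9.511 12

Derivation:
Executing turtle program step by step:
Start: pos=(0,0), heading=0, pen down
FD 10: (0,0) -> (10,0) [heading=0, draw]
PU: pen up
BK 10: (10,0) -> (0,0) [heading=0, move]
FD 9: (0,0) -> (9,0) [heading=0, move]
FD 1: (9,0) -> (10,0) [heading=0, move]
PD: pen down
LT 72: heading 0 -> 72
PD: pen down
PU: pen up
FD 10: (10,0) -> (13.09,9.511) [heading=72, move]
RT 60: heading 72 -> 12
Final: pos=(13.09,9.511), heading=12, 1 segment(s) drawn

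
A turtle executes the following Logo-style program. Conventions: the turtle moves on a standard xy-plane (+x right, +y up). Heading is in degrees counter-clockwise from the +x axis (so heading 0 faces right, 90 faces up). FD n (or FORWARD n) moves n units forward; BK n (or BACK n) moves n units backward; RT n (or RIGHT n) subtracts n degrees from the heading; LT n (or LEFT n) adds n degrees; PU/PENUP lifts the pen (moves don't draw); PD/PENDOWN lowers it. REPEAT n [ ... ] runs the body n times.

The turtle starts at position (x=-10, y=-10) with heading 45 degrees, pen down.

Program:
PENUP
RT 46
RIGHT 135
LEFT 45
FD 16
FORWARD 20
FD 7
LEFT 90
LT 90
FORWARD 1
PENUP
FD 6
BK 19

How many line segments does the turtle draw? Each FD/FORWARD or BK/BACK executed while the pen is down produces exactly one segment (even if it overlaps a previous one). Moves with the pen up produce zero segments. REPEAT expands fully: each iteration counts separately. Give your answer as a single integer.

Answer: 0

Derivation:
Executing turtle program step by step:
Start: pos=(-10,-10), heading=45, pen down
PU: pen up
RT 46: heading 45 -> 359
RT 135: heading 359 -> 224
LT 45: heading 224 -> 269
FD 16: (-10,-10) -> (-10.279,-25.998) [heading=269, move]
FD 20: (-10.279,-25.998) -> (-10.628,-45.995) [heading=269, move]
FD 7: (-10.628,-45.995) -> (-10.75,-52.993) [heading=269, move]
LT 90: heading 269 -> 359
LT 90: heading 359 -> 89
FD 1: (-10.75,-52.993) -> (-10.733,-51.994) [heading=89, move]
PU: pen up
FD 6: (-10.733,-51.994) -> (-10.628,-45.995) [heading=89, move]
BK 19: (-10.628,-45.995) -> (-10.96,-64.992) [heading=89, move]
Final: pos=(-10.96,-64.992), heading=89, 0 segment(s) drawn
Segments drawn: 0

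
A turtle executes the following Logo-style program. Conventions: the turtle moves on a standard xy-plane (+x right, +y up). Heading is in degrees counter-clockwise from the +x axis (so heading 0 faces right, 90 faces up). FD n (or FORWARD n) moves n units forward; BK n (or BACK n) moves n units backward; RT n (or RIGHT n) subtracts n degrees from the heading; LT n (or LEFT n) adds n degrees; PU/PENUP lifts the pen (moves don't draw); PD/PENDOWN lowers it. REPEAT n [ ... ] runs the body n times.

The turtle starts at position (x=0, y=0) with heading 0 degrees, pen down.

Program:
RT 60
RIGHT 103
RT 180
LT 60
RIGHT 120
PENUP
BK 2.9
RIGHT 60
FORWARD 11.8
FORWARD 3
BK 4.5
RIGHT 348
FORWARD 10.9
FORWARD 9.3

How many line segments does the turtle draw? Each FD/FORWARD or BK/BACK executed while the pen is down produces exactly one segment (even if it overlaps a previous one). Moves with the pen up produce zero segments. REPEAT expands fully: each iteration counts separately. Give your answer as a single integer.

Answer: 0

Derivation:
Executing turtle program step by step:
Start: pos=(0,0), heading=0, pen down
RT 60: heading 0 -> 300
RT 103: heading 300 -> 197
RT 180: heading 197 -> 17
LT 60: heading 17 -> 77
RT 120: heading 77 -> 317
PU: pen up
BK 2.9: (0,0) -> (-2.121,1.978) [heading=317, move]
RT 60: heading 317 -> 257
FD 11.8: (-2.121,1.978) -> (-4.775,-9.52) [heading=257, move]
FD 3: (-4.775,-9.52) -> (-5.45,-12.443) [heading=257, move]
BK 4.5: (-5.45,-12.443) -> (-4.438,-8.058) [heading=257, move]
RT 348: heading 257 -> 269
FD 10.9: (-4.438,-8.058) -> (-4.628,-18.957) [heading=269, move]
FD 9.3: (-4.628,-18.957) -> (-4.79,-28.255) [heading=269, move]
Final: pos=(-4.79,-28.255), heading=269, 0 segment(s) drawn
Segments drawn: 0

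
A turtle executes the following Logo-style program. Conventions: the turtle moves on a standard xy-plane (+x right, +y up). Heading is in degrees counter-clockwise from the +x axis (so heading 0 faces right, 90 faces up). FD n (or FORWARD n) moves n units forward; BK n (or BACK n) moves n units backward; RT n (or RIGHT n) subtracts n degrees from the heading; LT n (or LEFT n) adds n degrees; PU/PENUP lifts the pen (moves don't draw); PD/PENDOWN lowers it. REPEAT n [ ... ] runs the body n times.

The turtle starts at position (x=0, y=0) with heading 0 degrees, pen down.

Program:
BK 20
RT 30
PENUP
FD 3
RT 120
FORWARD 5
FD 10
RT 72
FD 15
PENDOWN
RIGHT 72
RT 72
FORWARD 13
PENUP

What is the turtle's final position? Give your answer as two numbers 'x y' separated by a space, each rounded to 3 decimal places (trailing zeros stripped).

Executing turtle program step by step:
Start: pos=(0,0), heading=0, pen down
BK 20: (0,0) -> (-20,0) [heading=0, draw]
RT 30: heading 0 -> 330
PU: pen up
FD 3: (-20,0) -> (-17.402,-1.5) [heading=330, move]
RT 120: heading 330 -> 210
FD 5: (-17.402,-1.5) -> (-21.732,-4) [heading=210, move]
FD 10: (-21.732,-4) -> (-30.392,-9) [heading=210, move]
RT 72: heading 210 -> 138
FD 15: (-30.392,-9) -> (-41.539,1.037) [heading=138, move]
PD: pen down
RT 72: heading 138 -> 66
RT 72: heading 66 -> 354
FD 13: (-41.539,1.037) -> (-28.611,-0.322) [heading=354, draw]
PU: pen up
Final: pos=(-28.611,-0.322), heading=354, 2 segment(s) drawn

Answer: -28.611 -0.322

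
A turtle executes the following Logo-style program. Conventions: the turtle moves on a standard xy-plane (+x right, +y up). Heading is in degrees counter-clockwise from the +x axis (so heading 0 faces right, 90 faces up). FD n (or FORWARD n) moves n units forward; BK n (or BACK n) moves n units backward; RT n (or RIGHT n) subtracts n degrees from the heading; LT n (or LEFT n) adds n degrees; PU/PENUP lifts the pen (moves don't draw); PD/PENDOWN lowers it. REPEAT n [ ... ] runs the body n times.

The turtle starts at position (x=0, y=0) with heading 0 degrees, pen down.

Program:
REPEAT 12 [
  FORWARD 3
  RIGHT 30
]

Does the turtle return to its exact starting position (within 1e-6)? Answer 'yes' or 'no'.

Executing turtle program step by step:
Start: pos=(0,0), heading=0, pen down
REPEAT 12 [
  -- iteration 1/12 --
  FD 3: (0,0) -> (3,0) [heading=0, draw]
  RT 30: heading 0 -> 330
  -- iteration 2/12 --
  FD 3: (3,0) -> (5.598,-1.5) [heading=330, draw]
  RT 30: heading 330 -> 300
  -- iteration 3/12 --
  FD 3: (5.598,-1.5) -> (7.098,-4.098) [heading=300, draw]
  RT 30: heading 300 -> 270
  -- iteration 4/12 --
  FD 3: (7.098,-4.098) -> (7.098,-7.098) [heading=270, draw]
  RT 30: heading 270 -> 240
  -- iteration 5/12 --
  FD 3: (7.098,-7.098) -> (5.598,-9.696) [heading=240, draw]
  RT 30: heading 240 -> 210
  -- iteration 6/12 --
  FD 3: (5.598,-9.696) -> (3,-11.196) [heading=210, draw]
  RT 30: heading 210 -> 180
  -- iteration 7/12 --
  FD 3: (3,-11.196) -> (0,-11.196) [heading=180, draw]
  RT 30: heading 180 -> 150
  -- iteration 8/12 --
  FD 3: (0,-11.196) -> (-2.598,-9.696) [heading=150, draw]
  RT 30: heading 150 -> 120
  -- iteration 9/12 --
  FD 3: (-2.598,-9.696) -> (-4.098,-7.098) [heading=120, draw]
  RT 30: heading 120 -> 90
  -- iteration 10/12 --
  FD 3: (-4.098,-7.098) -> (-4.098,-4.098) [heading=90, draw]
  RT 30: heading 90 -> 60
  -- iteration 11/12 --
  FD 3: (-4.098,-4.098) -> (-2.598,-1.5) [heading=60, draw]
  RT 30: heading 60 -> 30
  -- iteration 12/12 --
  FD 3: (-2.598,-1.5) -> (0,0) [heading=30, draw]
  RT 30: heading 30 -> 0
]
Final: pos=(0,0), heading=0, 12 segment(s) drawn

Start position: (0, 0)
Final position: (0, 0)
Distance = 0; < 1e-6 -> CLOSED

Answer: yes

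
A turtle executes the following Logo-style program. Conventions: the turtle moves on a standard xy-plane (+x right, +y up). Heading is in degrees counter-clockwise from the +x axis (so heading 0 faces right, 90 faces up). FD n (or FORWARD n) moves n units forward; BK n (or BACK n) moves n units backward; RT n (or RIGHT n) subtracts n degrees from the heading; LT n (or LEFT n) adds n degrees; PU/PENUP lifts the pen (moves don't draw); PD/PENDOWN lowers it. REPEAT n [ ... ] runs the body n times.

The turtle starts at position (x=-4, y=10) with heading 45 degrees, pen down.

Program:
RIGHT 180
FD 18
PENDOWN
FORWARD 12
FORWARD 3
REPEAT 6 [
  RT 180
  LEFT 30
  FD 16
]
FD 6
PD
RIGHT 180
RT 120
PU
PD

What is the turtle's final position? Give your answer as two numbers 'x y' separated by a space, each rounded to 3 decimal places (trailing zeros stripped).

Answer: -14.81 5.253

Derivation:
Executing turtle program step by step:
Start: pos=(-4,10), heading=45, pen down
RT 180: heading 45 -> 225
FD 18: (-4,10) -> (-16.728,-2.728) [heading=225, draw]
PD: pen down
FD 12: (-16.728,-2.728) -> (-25.213,-11.213) [heading=225, draw]
FD 3: (-25.213,-11.213) -> (-27.335,-13.335) [heading=225, draw]
REPEAT 6 [
  -- iteration 1/6 --
  RT 180: heading 225 -> 45
  LT 30: heading 45 -> 75
  FD 16: (-27.335,-13.335) -> (-23.193,2.12) [heading=75, draw]
  -- iteration 2/6 --
  RT 180: heading 75 -> 255
  LT 30: heading 255 -> 285
  FD 16: (-23.193,2.12) -> (-19.052,-13.335) [heading=285, draw]
  -- iteration 3/6 --
  RT 180: heading 285 -> 105
  LT 30: heading 105 -> 135
  FD 16: (-19.052,-13.335) -> (-30.366,-2.021) [heading=135, draw]
  -- iteration 4/6 --
  RT 180: heading 135 -> 315
  LT 30: heading 315 -> 345
  FD 16: (-30.366,-2.021) -> (-14.911,-6.162) [heading=345, draw]
  -- iteration 5/6 --
  RT 180: heading 345 -> 165
  LT 30: heading 165 -> 195
  FD 16: (-14.911,-6.162) -> (-30.366,-10.303) [heading=195, draw]
  -- iteration 6/6 --
  RT 180: heading 195 -> 15
  LT 30: heading 15 -> 45
  FD 16: (-30.366,-10.303) -> (-19.052,1.011) [heading=45, draw]
]
FD 6: (-19.052,1.011) -> (-14.81,5.253) [heading=45, draw]
PD: pen down
RT 180: heading 45 -> 225
RT 120: heading 225 -> 105
PU: pen up
PD: pen down
Final: pos=(-14.81,5.253), heading=105, 10 segment(s) drawn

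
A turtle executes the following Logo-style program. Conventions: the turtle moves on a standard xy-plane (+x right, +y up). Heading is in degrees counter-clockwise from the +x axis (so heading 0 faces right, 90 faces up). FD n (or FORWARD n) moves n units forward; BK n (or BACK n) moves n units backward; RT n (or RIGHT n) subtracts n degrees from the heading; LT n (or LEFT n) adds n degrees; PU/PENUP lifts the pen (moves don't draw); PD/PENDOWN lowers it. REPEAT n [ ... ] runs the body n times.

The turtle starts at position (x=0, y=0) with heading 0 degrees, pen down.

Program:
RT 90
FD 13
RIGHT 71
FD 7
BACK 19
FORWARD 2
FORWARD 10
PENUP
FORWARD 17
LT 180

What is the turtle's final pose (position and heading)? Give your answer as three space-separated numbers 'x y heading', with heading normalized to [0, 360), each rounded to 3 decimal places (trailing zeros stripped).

Answer: -16.074 -18.535 19

Derivation:
Executing turtle program step by step:
Start: pos=(0,0), heading=0, pen down
RT 90: heading 0 -> 270
FD 13: (0,0) -> (0,-13) [heading=270, draw]
RT 71: heading 270 -> 199
FD 7: (0,-13) -> (-6.619,-15.279) [heading=199, draw]
BK 19: (-6.619,-15.279) -> (11.346,-9.093) [heading=199, draw]
FD 2: (11.346,-9.093) -> (9.455,-9.744) [heading=199, draw]
FD 10: (9.455,-9.744) -> (0,-13) [heading=199, draw]
PU: pen up
FD 17: (0,-13) -> (-16.074,-18.535) [heading=199, move]
LT 180: heading 199 -> 19
Final: pos=(-16.074,-18.535), heading=19, 5 segment(s) drawn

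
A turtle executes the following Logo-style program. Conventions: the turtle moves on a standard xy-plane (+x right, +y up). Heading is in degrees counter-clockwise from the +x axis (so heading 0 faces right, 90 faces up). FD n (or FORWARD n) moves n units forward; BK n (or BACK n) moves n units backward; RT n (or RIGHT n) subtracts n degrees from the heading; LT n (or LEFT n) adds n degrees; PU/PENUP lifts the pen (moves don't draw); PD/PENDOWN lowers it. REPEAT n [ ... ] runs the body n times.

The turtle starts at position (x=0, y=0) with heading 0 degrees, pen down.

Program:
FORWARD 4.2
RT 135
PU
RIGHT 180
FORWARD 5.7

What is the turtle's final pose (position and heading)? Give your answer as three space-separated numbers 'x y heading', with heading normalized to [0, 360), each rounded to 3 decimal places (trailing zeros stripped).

Executing turtle program step by step:
Start: pos=(0,0), heading=0, pen down
FD 4.2: (0,0) -> (4.2,0) [heading=0, draw]
RT 135: heading 0 -> 225
PU: pen up
RT 180: heading 225 -> 45
FD 5.7: (4.2,0) -> (8.231,4.031) [heading=45, move]
Final: pos=(8.231,4.031), heading=45, 1 segment(s) drawn

Answer: 8.231 4.031 45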